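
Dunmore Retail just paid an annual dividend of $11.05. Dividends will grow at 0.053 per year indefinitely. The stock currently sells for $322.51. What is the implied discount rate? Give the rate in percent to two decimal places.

Rearranging the constant-growth DDM: r = D₁/P₀ + g.
D₁ = 11.05 × (1 + 0.053) = 11.6357.
r = 11.6357 / 322.51 + 0.053 = 0.03608 + 0.053 = 0.08908

8.91%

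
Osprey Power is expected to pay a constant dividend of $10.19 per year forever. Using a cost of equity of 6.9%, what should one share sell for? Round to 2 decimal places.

Zero-growth DDM (perpetuity): P₀ = D/r = 10.19 / 0.069 = 147.6812

$147.68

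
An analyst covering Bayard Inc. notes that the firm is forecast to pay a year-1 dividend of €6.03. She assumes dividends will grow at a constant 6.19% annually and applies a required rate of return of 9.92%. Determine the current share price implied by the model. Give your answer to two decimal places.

€161.66

Gordon growth model: P₀ = D₁/(r − g), with D₁ = 6.03 given directly.
P₀ = 6.0300 / (0.0992 − 0.0619) = 6.0300 / 0.0373 = 161.6622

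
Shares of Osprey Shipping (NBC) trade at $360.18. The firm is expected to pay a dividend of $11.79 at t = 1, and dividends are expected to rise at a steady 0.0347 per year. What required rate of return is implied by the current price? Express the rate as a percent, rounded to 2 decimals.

6.74%

Rearranging the constant-growth DDM: r = D₁/P₀ + g.
r = 11.7900 / 360.18 + 0.0347 = 0.03273 + 0.0347 = 0.06743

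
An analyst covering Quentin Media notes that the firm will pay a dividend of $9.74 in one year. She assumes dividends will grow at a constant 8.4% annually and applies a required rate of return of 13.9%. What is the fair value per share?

Gordon growth model: P₀ = D₁/(r − g), with D₁ = 9.74 given directly.
P₀ = 9.7400 / (0.139 − 0.084) = 9.7400 / 0.055 = 177.0909

$177.09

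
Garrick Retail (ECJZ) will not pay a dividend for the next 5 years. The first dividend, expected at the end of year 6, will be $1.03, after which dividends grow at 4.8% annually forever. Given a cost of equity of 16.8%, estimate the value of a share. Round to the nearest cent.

$3.95

Deferred-dividend DDM. At t=5 the remaining stream is a growing perpetuity with first payment D_6 = 1.03.
V_5 = D_6/(r−g) = 1.03/(0.168−0.048) = 8.5833
P₀ = V_5/(1+r)^5 = 8.5833/(1+0.168)^5 = 3.9486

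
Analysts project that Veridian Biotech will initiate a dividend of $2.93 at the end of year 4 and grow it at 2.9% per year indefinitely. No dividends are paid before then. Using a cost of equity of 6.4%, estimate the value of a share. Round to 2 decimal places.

$69.50

Deferred-dividend DDM. At t=3 the remaining stream is a growing perpetuity with first payment D_4 = 2.93.
V_3 = D_4/(r−g) = 2.93/(0.064−0.029) = 83.7143
P₀ = V_3/(1+r)^3 = 83.7143/(1+0.064)^3 = 69.4984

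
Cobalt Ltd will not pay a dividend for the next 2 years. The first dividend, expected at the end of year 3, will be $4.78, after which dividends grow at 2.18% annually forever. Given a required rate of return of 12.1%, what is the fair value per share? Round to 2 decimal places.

$38.34

Deferred-dividend DDM. At t=2 the remaining stream is a growing perpetuity with first payment D_3 = 4.78.
V_2 = D_3/(r−g) = 4.78/(0.121−0.0218) = 48.1855
P₀ = V_2/(1+r)^2 = 48.1855/(1+0.121)^2 = 38.3447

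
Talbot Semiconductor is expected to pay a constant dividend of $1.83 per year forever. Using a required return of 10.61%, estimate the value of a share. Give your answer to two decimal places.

Zero-growth DDM (perpetuity): P₀ = D/r = 1.83 / 0.1061 = 17.2479

$17.25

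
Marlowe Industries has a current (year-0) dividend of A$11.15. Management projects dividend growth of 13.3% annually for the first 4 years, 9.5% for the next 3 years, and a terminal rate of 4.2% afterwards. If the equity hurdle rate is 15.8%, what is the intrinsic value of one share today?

Three-stage DDM. Project D₁…D_7; terminal Gordon value at t=7 with g = 0.042; discount at r = 0.158.
D_1 = 12.6330
D_2 = 14.3131
D_3 = 16.2168
D_4 = 18.3736
D_5 = 20.1191
D_6 = 22.0304
D_7 = 24.1233
TV_7 = 25.1365/(0.158−0.042) = 216.6939
P₀ = Σ Dₜ/(1+r)ᵗ + TV_7/(1+r)^7 = 147.2863

A$147.29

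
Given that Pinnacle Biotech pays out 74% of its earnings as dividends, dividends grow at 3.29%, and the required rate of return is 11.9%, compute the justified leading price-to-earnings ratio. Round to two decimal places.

Justified leading P/E = b/(r−g) = 0.74/(0.119−0.0329) = 8.5947

8.59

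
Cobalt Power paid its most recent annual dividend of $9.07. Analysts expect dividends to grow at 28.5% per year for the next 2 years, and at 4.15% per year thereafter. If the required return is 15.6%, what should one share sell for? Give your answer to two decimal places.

$123.23

Two-stage DDM. Project D₁…D_2 at 0.285, terminal growth 0.0415, discount at r = 0.156.
D_1 = 11.6549
D_2 = 14.9766
Terminal value at t=2: TV = D_3/(r−g) = 15.5981/(0.156−0.0415) = 136.2283
P₀ = 11.6549/(1+0.156)^1 + 14.9766/(1+0.156)^2 + 136.2283/(1+0.156)^2 = 123.2310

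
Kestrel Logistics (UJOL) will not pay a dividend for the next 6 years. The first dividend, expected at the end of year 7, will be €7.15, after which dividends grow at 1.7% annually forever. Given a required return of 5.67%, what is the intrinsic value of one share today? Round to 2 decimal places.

€129.36

Deferred-dividend DDM. At t=6 the remaining stream is a growing perpetuity with first payment D_7 = 7.15.
V_6 = D_7/(r−g) = 7.15/(0.0567−0.017) = 180.1008
P₀ = V_6/(1+r)^6 = 180.1008/(1+0.0567)^6 = 129.3616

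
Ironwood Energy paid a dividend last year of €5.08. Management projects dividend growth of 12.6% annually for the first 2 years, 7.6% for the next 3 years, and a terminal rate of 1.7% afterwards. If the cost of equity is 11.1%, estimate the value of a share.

€76.34

Three-stage DDM. Project D₁…D_5; terminal Gordon value at t=5 with g = 0.017; discount at r = 0.111.
D_1 = 5.7201
D_2 = 6.4408
D_3 = 6.9303
D_4 = 7.4570
D_5 = 8.0237
TV_5 = 8.1602/(0.111−0.017) = 86.8101
P₀ = Σ Dₜ/(1+r)ᵗ + TV_5/(1+r)^5 = 76.3414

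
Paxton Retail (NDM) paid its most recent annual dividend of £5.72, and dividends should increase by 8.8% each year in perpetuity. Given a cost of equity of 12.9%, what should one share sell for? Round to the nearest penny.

Gordon growth model: P₀ = D₁/(r − g). D₁ = 5.72 × (1 + 0.088) = 6.2234.
P₀ = 6.2234 / (0.129 − 0.088) = 6.2234 / 0.041 = 151.7893

£151.79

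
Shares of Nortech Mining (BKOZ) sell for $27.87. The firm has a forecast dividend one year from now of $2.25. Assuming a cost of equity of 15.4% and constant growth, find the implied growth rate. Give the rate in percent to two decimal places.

From P₀ = D₁/(r − g), the implied growth is g = r − D₁/P₀.
g = 0.154 − 2.25/27.87 = 0.154 − 0.08073 = 0.07327

7.33%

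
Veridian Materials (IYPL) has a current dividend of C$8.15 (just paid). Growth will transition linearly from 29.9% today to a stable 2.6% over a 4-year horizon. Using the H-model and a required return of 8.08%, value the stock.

H-model: P₀ = D₀[(1+g_L) + H(g_S−g_L)]/(r−g_L), with H = 4/2 = 2.
P₀ = 8.15 × [(1+0.026) + 2×(0.299−0.026)] / (0.0808−0.026)
   = 8.15 × 1.5720 / 0.0548 = 233.7920

C$233.79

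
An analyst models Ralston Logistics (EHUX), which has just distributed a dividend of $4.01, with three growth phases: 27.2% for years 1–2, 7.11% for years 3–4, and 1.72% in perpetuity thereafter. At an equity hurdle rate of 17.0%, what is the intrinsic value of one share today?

Three-stage DDM. Project D₁…D_4; terminal Gordon value at t=4 with g = 0.0172; discount at r = 0.17.
D_1 = 5.1007
D_2 = 6.4881
D_3 = 6.9494
D_4 = 7.4435
TV_4 = 7.5716/(0.17−0.0172) = 49.5521
P₀ = Σ Dₜ/(1+r)ᵗ + TV_4/(1+r)^4 = 43.8540

$43.85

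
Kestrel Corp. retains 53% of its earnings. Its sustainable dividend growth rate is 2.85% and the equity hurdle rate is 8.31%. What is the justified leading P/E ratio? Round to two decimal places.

8.61

Payout ratio b = 1 − 0.53 = 0.47.
Justified leading P/E = b/(r−g) = 0.47/(0.0831−0.0285) = 8.6081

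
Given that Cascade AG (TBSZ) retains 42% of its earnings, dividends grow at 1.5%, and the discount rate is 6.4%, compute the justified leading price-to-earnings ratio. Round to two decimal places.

Payout ratio b = 1 − 0.42 = 0.58.
Justified leading P/E = b/(r−g) = 0.58/(0.064−0.015) = 11.8367

11.84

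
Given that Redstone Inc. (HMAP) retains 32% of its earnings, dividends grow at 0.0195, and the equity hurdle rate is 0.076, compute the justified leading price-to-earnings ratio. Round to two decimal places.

Payout ratio b = 1 − 0.32 = 0.68.
Justified leading P/E = b/(r−g) = 0.68/(0.076−0.0195) = 12.0354

12.04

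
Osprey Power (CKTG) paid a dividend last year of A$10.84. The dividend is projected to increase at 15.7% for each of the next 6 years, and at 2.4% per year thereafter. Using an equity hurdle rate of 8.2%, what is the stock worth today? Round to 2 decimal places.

A$368.89

Two-stage DDM. Project D₁…D_6 at 0.157, terminal growth 0.024, discount at r = 0.082.
D_1 = 12.5419
D_2 = 14.5110
D_3 = 16.7892
D_4 = 19.4251
D_5 = 22.4748
D_6 = 26.0034
Terminal value at t=6: TV = D_7/(r−g) = 26.6274/(0.082−0.024) = 459.0938
P₀ = 12.5419/(1+0.082)^1 + 14.5110/(1+0.082)^2 + 16.7892/(1+0.082)^3 + 19.4251/(1+0.082)^4 + 22.4748/(1+0.082)^5 + 26.0034/(1+0.082)^6 + 459.0938/(1+0.082)^6 = 368.8869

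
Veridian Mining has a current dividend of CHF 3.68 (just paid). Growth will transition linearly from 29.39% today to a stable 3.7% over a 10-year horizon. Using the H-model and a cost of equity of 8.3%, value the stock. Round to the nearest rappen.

H-model: P₀ = D₀[(1+g_L) + H(g_S−g_L)]/(r−g_L), with H = 10/2 = 5.
P₀ = 3.68 × [(1+0.037) + 5×(0.2939−0.037)] / (0.083−0.037)
   = 3.68 × 2.3215 / 0.046 = 185.7200

CHF 185.72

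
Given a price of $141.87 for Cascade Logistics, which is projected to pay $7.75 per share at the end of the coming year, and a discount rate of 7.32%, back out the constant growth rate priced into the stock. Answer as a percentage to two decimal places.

From P₀ = D₁/(r − g), the implied growth is g = r − D₁/P₀.
g = 0.0732 − 7.75/141.87 = 0.0732 − 0.05463 = 0.01857

1.86%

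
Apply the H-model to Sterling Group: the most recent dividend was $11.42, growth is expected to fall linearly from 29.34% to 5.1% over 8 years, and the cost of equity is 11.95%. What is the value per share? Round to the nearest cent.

H-model: P₀ = D₀[(1+g_L) + H(g_S−g_L)]/(r−g_L), with H = 8/2 = 4.
P₀ = 11.42 × [(1+0.051) + 4×(0.2934−0.051)] / (0.1195−0.051)
   = 11.42 × 2.0206 / 0.0685 = 336.8650

$336.86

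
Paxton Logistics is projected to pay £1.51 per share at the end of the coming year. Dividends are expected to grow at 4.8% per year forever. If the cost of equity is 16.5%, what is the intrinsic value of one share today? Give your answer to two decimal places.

£12.91

Gordon growth model: P₀ = D₁/(r − g), with D₁ = 1.51 given directly.
P₀ = 1.5100 / (0.165 − 0.048) = 1.5100 / 0.117 = 12.9060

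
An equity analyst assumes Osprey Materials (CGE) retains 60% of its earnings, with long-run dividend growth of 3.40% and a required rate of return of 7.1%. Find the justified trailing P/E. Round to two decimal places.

11.18

Payout ratio b = 1 − 0.60 = 0.40.
Justified trailing P/E = b(1+g)/(r−g) = 0.40×(1+0.034)/(0.071−0.034) = 11.1784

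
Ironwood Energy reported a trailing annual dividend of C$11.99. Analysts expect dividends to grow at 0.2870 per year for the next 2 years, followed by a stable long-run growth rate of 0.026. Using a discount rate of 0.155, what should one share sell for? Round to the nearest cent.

C$146.65

Two-stage DDM. Project D₁…D_2 at 0.287, terminal growth 0.026, discount at r = 0.155.
D_1 = 15.4311
D_2 = 19.8599
Terminal value at t=2: TV = D_3/(r−g) = 20.3762/(0.155−0.026) = 157.9552
P₀ = 15.4311/(1+0.155)^1 + 19.8599/(1+0.155)^2 + 157.9552/(1+0.155)^2 = 146.6524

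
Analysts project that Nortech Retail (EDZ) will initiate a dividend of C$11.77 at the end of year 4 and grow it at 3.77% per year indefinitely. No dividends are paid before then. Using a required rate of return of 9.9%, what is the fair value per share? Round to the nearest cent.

C$144.65

Deferred-dividend DDM. At t=3 the remaining stream is a growing perpetuity with first payment D_4 = 11.77.
V_3 = D_4/(r−g) = 11.77/(0.099−0.0377) = 192.0065
P₀ = V_3/(1+r)^3 = 192.0065/(1+0.099)^3 = 144.6515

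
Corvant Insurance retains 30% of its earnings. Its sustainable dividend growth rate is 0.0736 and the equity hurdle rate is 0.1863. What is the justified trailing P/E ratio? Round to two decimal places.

Payout ratio b = 1 − 0.30 = 0.70.
Justified trailing P/E = b(1+g)/(r−g) = 0.70×(1+0.0736)/(0.1863−0.0736) = 6.6683

6.67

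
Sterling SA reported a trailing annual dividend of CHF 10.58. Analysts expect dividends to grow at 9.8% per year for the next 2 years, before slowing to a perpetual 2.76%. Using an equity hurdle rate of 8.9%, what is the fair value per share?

Two-stage DDM. Project D₁…D_2 at 0.098, terminal growth 0.0276, discount at r = 0.089.
D_1 = 11.6168
D_2 = 12.7553
Terminal value at t=2: TV = D_3/(r−g) = 13.1073/(0.089−0.0276) = 213.4745
P₀ = 11.6168/(1+0.089)^1 + 12.7553/(1+0.089)^2 + 213.4745/(1+0.089)^2 = 201.4304

CHF 201.43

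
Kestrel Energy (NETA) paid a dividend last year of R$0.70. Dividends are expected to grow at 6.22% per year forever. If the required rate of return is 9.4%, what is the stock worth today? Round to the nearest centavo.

R$23.38

Gordon growth model: P₀ = D₁/(r − g). D₁ = 0.70 × (1 + 0.0622) = 0.7435.
P₀ = 0.7435 / (0.094 − 0.0622) = 0.7435 / 0.0318 = 23.3818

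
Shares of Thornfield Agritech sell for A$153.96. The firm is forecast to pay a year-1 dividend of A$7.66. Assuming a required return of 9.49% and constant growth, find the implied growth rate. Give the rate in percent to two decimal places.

4.51%

From P₀ = D₁/(r − g), the implied growth is g = r − D₁/P₀.
g = 0.0949 − 7.66/153.96 = 0.0949 − 0.04975 = 0.04515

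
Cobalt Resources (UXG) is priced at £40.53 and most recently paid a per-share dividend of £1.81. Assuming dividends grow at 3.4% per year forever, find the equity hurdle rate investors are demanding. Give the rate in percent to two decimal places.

Rearranging the constant-growth DDM: r = D₁/P₀ + g.
D₁ = 1.81 × (1 + 0.034) = 1.8715.
r = 1.8715 / 40.53 + 0.034 = 0.04618 + 0.034 = 0.08018

8.02%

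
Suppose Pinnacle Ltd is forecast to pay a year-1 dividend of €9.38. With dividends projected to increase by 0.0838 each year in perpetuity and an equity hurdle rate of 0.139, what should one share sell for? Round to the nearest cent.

Gordon growth model: P₀ = D₁/(r − g), with D₁ = 9.38 given directly.
P₀ = 9.3800 / (0.139 − 0.0838) = 9.3800 / 0.0552 = 169.9275

€169.93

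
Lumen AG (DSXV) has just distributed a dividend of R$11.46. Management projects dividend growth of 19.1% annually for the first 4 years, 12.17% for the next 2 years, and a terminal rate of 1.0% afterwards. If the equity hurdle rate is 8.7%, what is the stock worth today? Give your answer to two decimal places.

R$323.23

Three-stage DDM. Project D₁…D_6; terminal Gordon value at t=6 with g = 0.01; discount at r = 0.087.
D_1 = 13.6489
D_2 = 16.2558
D_3 = 19.3606
D_4 = 23.0585
D_5 = 25.8648
D_6 = 29.0125
TV_6 = 29.3026/(0.087−0.01) = 380.5535
P₀ = Σ Dₜ/(1+r)ᵗ + TV_6/(1+r)^6 = 323.2311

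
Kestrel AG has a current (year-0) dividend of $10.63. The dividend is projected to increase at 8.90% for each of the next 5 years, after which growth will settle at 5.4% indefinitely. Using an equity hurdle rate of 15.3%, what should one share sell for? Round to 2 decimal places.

Two-stage DDM. Project D₁…D_5 at 0.089, terminal growth 0.054, discount at r = 0.153.
D_1 = 11.5761
D_2 = 12.6063
D_3 = 13.7283
D_4 = 14.9501
D_5 = 16.2807
Terminal value at t=5: TV = D_6/(r−g) = 17.1598/(0.153−0.054) = 173.3317
P₀ = 11.5761/(1+0.153)^1 + 12.6063/(1+0.153)^2 + 13.7283/(1+0.153)^3 + 14.9501/(1+0.153)^4 + 16.2807/(1+0.153)^5 + 173.3317/(1+0.153)^5 = 129.9889

$129.99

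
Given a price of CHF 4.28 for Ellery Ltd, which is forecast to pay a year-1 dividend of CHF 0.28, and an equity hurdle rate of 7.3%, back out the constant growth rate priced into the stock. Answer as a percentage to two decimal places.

From P₀ = D₁/(r − g), the implied growth is g = r − D₁/P₀.
g = 0.073 − 0.28/4.28 = 0.073 − 0.06542 = 0.00758

0.76%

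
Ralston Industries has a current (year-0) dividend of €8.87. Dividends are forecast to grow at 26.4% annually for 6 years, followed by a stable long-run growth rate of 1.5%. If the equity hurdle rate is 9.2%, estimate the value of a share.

€372.81

Two-stage DDM. Project D₁…D_6 at 0.264, terminal growth 0.015, discount at r = 0.092.
D_1 = 11.2117
D_2 = 14.1716
D_3 = 17.9129
D_4 = 22.6419
D_5 = 28.6193
D_6 = 36.1748
Terminal value at t=6: TV = D_7/(r−g) = 36.7174/(0.092−0.015) = 476.8496
P₀ = 11.2117/(1+0.092)^1 + 14.1716/(1+0.092)^2 + 17.9129/(1+0.092)^3 + 22.6419/(1+0.092)^4 + 28.6193/(1+0.092)^5 + 36.1748/(1+0.092)^6 + 476.8496/(1+0.092)^6 = 372.8147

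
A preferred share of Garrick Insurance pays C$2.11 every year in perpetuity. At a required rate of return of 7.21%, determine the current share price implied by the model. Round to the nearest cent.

Zero-growth DDM (perpetuity): P₀ = D/r = 2.11 / 0.0721 = 29.2649

C$29.26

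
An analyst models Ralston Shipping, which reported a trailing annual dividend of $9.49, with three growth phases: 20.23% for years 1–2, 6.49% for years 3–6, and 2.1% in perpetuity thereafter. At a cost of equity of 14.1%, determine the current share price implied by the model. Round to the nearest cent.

Three-stage DDM. Project D₁…D_6; terminal Gordon value at t=6 with g = 0.021; discount at r = 0.141.
D_1 = 11.4098
D_2 = 13.7180
D_3 = 14.6083
D_4 = 15.5564
D_5 = 16.5660
D_6 = 17.6412
TV_6 = 18.0116/(0.141−0.021) = 150.0969
P₀ = Σ Dₜ/(1+r)ᵗ + TV_6/(1+r)^6 = 124.1341

$124.13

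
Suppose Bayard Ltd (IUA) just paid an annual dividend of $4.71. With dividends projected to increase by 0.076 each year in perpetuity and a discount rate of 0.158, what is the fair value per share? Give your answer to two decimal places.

Gordon growth model: P₀ = D₁/(r − g). D₁ = 4.71 × (1 + 0.076) = 5.0680.
P₀ = 5.0680 / (0.158 − 0.076) = 5.0680 / 0.082 = 61.8044

$61.80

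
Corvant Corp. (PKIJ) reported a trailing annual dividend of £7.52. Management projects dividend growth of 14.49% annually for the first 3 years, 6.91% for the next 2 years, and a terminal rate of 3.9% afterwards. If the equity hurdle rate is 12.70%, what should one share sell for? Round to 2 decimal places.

Three-stage DDM. Project D₁…D_5; terminal Gordon value at t=5 with g = 0.039; discount at r = 0.127.
D_1 = 8.6096
D_2 = 9.8572
D_3 = 11.2855
D_4 = 12.0653
D_5 = 12.8990
TV_5 = 13.4021/(0.127−0.039) = 152.2965
P₀ = Σ Dₜ/(1+r)ᵗ + TV_5/(1+r)^5 = 121.6245

£121.62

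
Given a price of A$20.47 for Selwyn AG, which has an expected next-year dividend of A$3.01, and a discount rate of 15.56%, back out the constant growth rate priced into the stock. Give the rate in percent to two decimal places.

0.86%

From P₀ = D₁/(r − g), the implied growth is g = r − D₁/P₀.
g = 0.1556 − 3.01/20.47 = 0.1556 − 0.14704 = 0.00856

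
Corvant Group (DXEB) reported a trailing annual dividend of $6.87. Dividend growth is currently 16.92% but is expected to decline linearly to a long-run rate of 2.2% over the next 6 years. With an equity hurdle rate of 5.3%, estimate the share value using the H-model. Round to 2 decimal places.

$324.35

H-model: P₀ = D₀[(1+g_L) + H(g_S−g_L)]/(r−g_L), with H = 6/2 = 3.
P₀ = 6.87 × [(1+0.022) + 3×(0.1692−0.022)] / (0.053−0.022)
   = 6.87 × 1.4636 / 0.031 = 324.3526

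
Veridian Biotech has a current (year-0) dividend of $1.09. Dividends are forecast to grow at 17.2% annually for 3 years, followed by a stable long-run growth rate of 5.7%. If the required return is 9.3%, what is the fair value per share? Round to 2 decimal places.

Two-stage DDM. Project D₁…D_3 at 0.172, terminal growth 0.057, discount at r = 0.093.
D_1 = 1.2775
D_2 = 1.4972
D_3 = 1.7547
Terminal value at t=3: TV = D_4/(r−g) = 1.8547/(0.093−0.057) = 51.5207
P₀ = 1.2775/(1+0.093)^1 + 1.4972/(1+0.093)^2 + 1.7547/(1+0.093)^3 + 51.5207/(1+0.093)^3 = 43.2226

$43.22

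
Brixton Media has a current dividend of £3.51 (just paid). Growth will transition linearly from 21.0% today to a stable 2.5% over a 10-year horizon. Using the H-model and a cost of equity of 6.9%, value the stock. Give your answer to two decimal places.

H-model: P₀ = D₀[(1+g_L) + H(g_S−g_L)]/(r−g_L), with H = 10/2 = 5.
P₀ = 3.51 × [(1+0.025) + 5×(0.21−0.025)] / (0.069−0.025)
   = 3.51 × 1.9500 / 0.044 = 155.5568

£155.56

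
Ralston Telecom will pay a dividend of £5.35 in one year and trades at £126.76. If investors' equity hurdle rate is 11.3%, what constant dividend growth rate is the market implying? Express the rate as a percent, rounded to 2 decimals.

From P₀ = D₁/(r − g), the implied growth is g = r − D₁/P₀.
g = 0.113 − 5.35/126.76 = 0.113 − 0.04221 = 0.07079

7.08%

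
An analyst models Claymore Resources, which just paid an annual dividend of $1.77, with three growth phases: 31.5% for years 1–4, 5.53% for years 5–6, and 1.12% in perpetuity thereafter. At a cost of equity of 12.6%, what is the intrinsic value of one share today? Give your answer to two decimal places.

Three-stage DDM. Project D₁…D_6; terminal Gordon value at t=6 with g = 0.0112; discount at r = 0.126.
D_1 = 2.3276
D_2 = 3.0607
D_3 = 4.0249
D_4 = 5.2927
D_5 = 5.5854
D_6 = 5.8942
TV_6 = 5.9603/(0.126−0.0112) = 51.9186
P₀ = Σ Dₜ/(1+r)ᵗ + TV_6/(1+r)^6 = 42.0444

$42.04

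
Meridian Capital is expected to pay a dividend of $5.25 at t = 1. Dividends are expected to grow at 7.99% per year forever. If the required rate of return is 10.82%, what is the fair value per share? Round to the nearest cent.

$185.51

Gordon growth model: P₀ = D₁/(r − g), with D₁ = 5.25 given directly.
P₀ = 5.2500 / (0.1082 − 0.0799) = 5.2500 / 0.0283 = 185.5124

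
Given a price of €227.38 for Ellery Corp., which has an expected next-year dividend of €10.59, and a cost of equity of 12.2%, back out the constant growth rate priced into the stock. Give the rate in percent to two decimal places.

From P₀ = D₁/(r − g), the implied growth is g = r − D₁/P₀.
g = 0.122 − 10.59/227.38 = 0.122 − 0.04657 = 0.07543

7.54%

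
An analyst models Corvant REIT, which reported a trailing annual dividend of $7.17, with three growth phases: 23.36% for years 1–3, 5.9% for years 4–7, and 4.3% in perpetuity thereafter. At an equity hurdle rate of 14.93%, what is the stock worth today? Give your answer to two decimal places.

$116.56

Three-stage DDM. Project D₁…D_7; terminal Gordon value at t=7 with g = 0.043; discount at r = 0.1493.
D_1 = 8.8449
D_2 = 10.9111
D_3 = 13.4599
D_4 = 14.2540
D_5 = 15.0950
D_6 = 15.9856
D_7 = 16.9288
TV_7 = 17.6567/(0.1493−0.043) = 166.1029
P₀ = Σ Dₜ/(1+r)ᵗ + TV_7/(1+r)^7 = 116.5587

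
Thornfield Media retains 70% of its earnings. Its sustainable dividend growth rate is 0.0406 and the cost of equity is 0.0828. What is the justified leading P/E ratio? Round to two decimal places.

7.11

Payout ratio b = 1 − 0.70 = 0.30.
Justified leading P/E = b/(r−g) = 0.30/(0.0828−0.0406) = 7.1090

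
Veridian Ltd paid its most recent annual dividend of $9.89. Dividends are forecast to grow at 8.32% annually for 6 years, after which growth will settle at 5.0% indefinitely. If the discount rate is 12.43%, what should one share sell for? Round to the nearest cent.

$163.97

Two-stage DDM. Project D₁…D_6 at 0.0832, terminal growth 0.05, discount at r = 0.1243.
D_1 = 10.7128
D_2 = 11.6042
D_3 = 12.5696
D_4 = 13.6154
D_5 = 14.7482
D_6 = 15.9753
Terminal value at t=6: TV = D_7/(r−g) = 16.7740/(0.1243−0.05) = 225.7609
P₀ = 10.7128/(1+0.1243)^1 + 11.6042/(1+0.1243)^2 + 12.5696/(1+0.1243)^3 + 13.6154/(1+0.1243)^4 + 14.7482/(1+0.1243)^5 + 15.9753/(1+0.1243)^6 + 225.7609/(1+0.1243)^6 = 163.9715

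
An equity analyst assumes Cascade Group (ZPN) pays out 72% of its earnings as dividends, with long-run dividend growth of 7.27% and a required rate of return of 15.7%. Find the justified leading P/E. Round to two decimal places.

8.54

Justified leading P/E = b/(r−g) = 0.72/(0.157−0.0727) = 8.5409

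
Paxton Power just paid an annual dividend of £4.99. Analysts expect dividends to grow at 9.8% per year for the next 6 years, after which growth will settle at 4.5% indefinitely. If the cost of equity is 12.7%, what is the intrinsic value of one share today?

Two-stage DDM. Project D₁…D_6 at 0.098, terminal growth 0.045, discount at r = 0.127.
D_1 = 5.4790
D_2 = 6.0160
D_3 = 6.6055
D_4 = 7.2529
D_5 = 7.9637
D_6 = 8.7441
Terminal value at t=6: TV = D_7/(r−g) = 9.1376/(0.127−0.045) = 111.4338
P₀ = 5.4790/(1+0.127)^1 + 6.0160/(1+0.127)^2 + 6.6055/(1+0.127)^3 + 7.2529/(1+0.127)^4 + 7.9637/(1+0.127)^5 + 8.7441/(1+0.127)^6 + 111.4338/(1+0.127)^6 = 81.7406

£81.74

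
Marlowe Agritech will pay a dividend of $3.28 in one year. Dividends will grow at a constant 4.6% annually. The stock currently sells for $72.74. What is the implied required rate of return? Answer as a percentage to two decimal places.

9.11%

Rearranging the constant-growth DDM: r = D₁/P₀ + g.
r = 3.2800 / 72.74 + 0.046 = 0.04509 + 0.046 = 0.09109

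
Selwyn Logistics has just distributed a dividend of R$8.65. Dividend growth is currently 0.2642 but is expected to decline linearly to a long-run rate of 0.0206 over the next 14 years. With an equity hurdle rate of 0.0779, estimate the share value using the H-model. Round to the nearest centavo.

R$411.49

H-model: P₀ = D₀[(1+g_L) + H(g_S−g_L)]/(r−g_L), with H = 14/2 = 7.
P₀ = 8.65 × [(1+0.0206) + 7×(0.2642−0.0206)] / (0.0779−0.0206)
   = 8.65 × 2.7258 / 0.0573 = 411.4864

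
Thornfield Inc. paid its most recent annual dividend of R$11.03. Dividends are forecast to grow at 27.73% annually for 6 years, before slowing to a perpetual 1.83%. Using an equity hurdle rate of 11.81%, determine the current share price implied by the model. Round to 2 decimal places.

Two-stage DDM. Project D₁…D_6 at 0.2773, terminal growth 0.0183, discount at r = 0.1181.
D_1 = 14.0886
D_2 = 17.9954
D_3 = 22.9855
D_4 = 29.3594
D_5 = 37.5008
D_6 = 47.8997
Terminal value at t=6: TV = D_7/(r−g) = 48.7763/(0.1181−0.0183) = 488.7403
P₀ = 14.0886/(1+0.1181)^1 + 17.9954/(1+0.1181)^2 + 22.9855/(1+0.1181)^3 + 29.3594/(1+0.1181)^4 + 37.5008/(1+0.1181)^5 + 47.8997/(1+0.1181)^6 + 488.7403/(1+0.1181)^6 = 358.3476

R$358.35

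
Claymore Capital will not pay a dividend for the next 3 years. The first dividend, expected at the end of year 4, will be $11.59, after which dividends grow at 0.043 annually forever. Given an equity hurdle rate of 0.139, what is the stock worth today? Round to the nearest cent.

Deferred-dividend DDM. At t=3 the remaining stream is a growing perpetuity with first payment D_4 = 11.59.
V_3 = D_4/(r−g) = 11.59/(0.139−0.043) = 120.7292
P₀ = V_3/(1+r)^3 = 120.7292/(1+0.139)^3 = 81.7036

$81.70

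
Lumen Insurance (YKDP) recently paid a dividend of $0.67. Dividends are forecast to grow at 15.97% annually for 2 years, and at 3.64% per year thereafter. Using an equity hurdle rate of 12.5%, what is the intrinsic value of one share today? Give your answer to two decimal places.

Two-stage DDM. Project D₁…D_2 at 0.1597, terminal growth 0.0364, discount at r = 0.125.
D_1 = 0.7770
D_2 = 0.9011
Terminal value at t=2: TV = D_3/(r−g) = 0.9339/(0.125−0.0364) = 10.5405
P₀ = 0.7770/(1+0.125)^1 + 0.9011/(1+0.125)^2 + 10.5405/(1+0.125)^2 = 9.7309

$9.73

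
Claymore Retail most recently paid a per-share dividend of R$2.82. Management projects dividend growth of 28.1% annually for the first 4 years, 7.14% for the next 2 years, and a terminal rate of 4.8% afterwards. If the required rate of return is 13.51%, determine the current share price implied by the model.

Three-stage DDM. Project D₁…D_6; terminal Gordon value at t=6 with g = 0.048; discount at r = 0.1351.
D_1 = 3.6124
D_2 = 4.6275
D_3 = 5.9278
D_4 = 7.5936
D_5 = 8.1357
D_6 = 8.7166
TV_6 = 9.1350/(0.1351−0.048) = 104.8798
P₀ = Σ Dₜ/(1+r)ᵗ + TV_6/(1+r)^6 = 72.8268

R$72.83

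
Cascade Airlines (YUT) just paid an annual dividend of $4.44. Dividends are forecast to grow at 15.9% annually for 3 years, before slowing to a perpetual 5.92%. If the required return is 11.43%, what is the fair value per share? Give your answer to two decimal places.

Two-stage DDM. Project D₁…D_3 at 0.159, terminal growth 0.0592, discount at r = 0.1143.
D_1 = 5.1460
D_2 = 5.9642
D_3 = 6.9125
Terminal value at t=3: TV = D_4/(r−g) = 7.3217/(0.1143−0.0592) = 132.8800
P₀ = 5.1460/(1+0.1143)^1 + 5.9642/(1+0.1143)^2 + 6.9125/(1+0.1143)^3 + 132.8800/(1+0.1143)^3 = 110.4578

$110.46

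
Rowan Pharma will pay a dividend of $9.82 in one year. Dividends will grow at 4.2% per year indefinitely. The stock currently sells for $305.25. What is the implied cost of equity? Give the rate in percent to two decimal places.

Rearranging the constant-growth DDM: r = D₁/P₀ + g.
r = 9.8200 / 305.25 + 0.042 = 0.03217 + 0.042 = 0.07417

7.42%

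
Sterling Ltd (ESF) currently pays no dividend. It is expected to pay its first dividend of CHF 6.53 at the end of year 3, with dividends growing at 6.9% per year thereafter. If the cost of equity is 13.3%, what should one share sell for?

CHF 79.48

Deferred-dividend DDM. At t=2 the remaining stream is a growing perpetuity with first payment D_3 = 6.53.
V_2 = D_3/(r−g) = 6.53/(0.133−0.069) = 102.0312
P₀ = V_2/(1+r)^2 = 102.0312/(1+0.133)^2 = 79.4828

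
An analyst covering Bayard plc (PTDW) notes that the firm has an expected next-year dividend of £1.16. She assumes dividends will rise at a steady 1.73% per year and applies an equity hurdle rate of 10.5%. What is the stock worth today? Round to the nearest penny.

£13.23

Gordon growth model: P₀ = D₁/(r − g), with D₁ = 1.16 given directly.
P₀ = 1.1600 / (0.105 − 0.0173) = 1.1600 / 0.0877 = 13.2269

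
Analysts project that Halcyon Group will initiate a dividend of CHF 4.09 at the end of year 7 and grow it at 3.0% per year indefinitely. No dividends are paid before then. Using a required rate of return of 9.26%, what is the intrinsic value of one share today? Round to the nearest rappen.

CHF 38.40

Deferred-dividend DDM. At t=6 the remaining stream is a growing perpetuity with first payment D_7 = 4.09.
V_6 = D_7/(r−g) = 4.09/(0.0926−0.03) = 65.3355
P₀ = V_6/(1+r)^6 = 65.3355/(1+0.0926)^6 = 38.4045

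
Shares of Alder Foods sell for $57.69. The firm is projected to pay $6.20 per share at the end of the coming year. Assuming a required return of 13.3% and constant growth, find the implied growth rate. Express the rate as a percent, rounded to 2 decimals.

2.55%

From P₀ = D₁/(r − g), the implied growth is g = r − D₁/P₀.
g = 0.133 − 6.20/57.69 = 0.133 − 0.10747 = 0.02553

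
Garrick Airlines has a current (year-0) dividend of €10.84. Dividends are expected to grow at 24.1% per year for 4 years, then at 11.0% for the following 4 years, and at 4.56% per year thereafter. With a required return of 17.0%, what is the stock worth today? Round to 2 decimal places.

Three-stage DDM. Project D₁…D_8; terminal Gordon value at t=8 with g = 0.0456; discount at r = 0.17.
D_1 = 13.4524
D_2 = 16.6945
D_3 = 20.7178
D_4 = 25.7108
D_5 = 28.5390
D_6 = 31.6783
D_7 = 35.1630
D_8 = 39.0309
TV_8 = 40.8107/(0.17−0.0456) = 328.0602
P₀ = Σ Dₜ/(1+r)ᵗ + TV_8/(1+r)^8 = 191.9732

€191.97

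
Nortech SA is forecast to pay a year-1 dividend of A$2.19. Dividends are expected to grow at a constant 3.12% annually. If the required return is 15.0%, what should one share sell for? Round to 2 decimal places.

Gordon growth model: P₀ = D₁/(r − g), with D₁ = 2.19 given directly.
P₀ = 2.1900 / (0.15 − 0.0312) = 2.1900 / 0.1188 = 18.4343

A$18.43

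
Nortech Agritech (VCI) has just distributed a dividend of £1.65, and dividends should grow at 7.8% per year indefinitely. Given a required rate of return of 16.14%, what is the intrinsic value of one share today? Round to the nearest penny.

Gordon growth model: P₀ = D₁/(r − g). D₁ = 1.65 × (1 + 0.078) = 1.7787.
P₀ = 1.7787 / (0.1614 − 0.078) = 1.7787 / 0.0834 = 21.3273

£21.33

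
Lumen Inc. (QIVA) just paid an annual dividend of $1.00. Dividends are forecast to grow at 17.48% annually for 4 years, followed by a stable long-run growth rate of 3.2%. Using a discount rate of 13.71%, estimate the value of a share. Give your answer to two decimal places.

Two-stage DDM. Project D₁…D_4 at 0.1748, terminal growth 0.032, discount at r = 0.1371.
D_1 = 1.1748
D_2 = 1.3802
D_3 = 1.6214
D_4 = 1.9048
Terminal value at t=4: TV = D_5/(r−g) = 1.9658/(0.1371−0.032) = 18.7039
P₀ = 1.1748/(1+0.1371)^1 + 1.3802/(1+0.1371)^2 + 1.6214/(1+0.1371)^3 + 1.9048/(1+0.1371)^4 + 18.7039/(1+0.1371)^4 = 15.5304

$15.53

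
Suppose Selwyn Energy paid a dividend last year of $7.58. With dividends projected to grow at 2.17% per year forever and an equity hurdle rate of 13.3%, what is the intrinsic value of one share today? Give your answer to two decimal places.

Gordon growth model: P₀ = D₁/(r − g). D₁ = 7.58 × (1 + 0.0217) = 7.7445.
P₀ = 7.7445 / (0.133 − 0.0217) = 7.7445 / 0.1113 = 69.5821

$69.58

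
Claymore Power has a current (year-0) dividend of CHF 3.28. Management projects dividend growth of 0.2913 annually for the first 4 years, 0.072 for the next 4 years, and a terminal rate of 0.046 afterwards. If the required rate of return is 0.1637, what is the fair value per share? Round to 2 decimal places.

CHF 65.23

Three-stage DDM. Project D₁…D_8; terminal Gordon value at t=8 with g = 0.046; discount at r = 0.1637.
D_1 = 4.2355
D_2 = 5.4693
D_3 = 7.0624
D_4 = 9.1197
D_5 = 9.7764
D_6 = 10.4803
D_7 = 11.2348
D_8 = 12.0437
TV_8 = 12.5978/(0.1637−0.046) = 107.0328
P₀ = Σ Dₜ/(1+r)ᵗ + TV_8/(1+r)^8 = 65.2295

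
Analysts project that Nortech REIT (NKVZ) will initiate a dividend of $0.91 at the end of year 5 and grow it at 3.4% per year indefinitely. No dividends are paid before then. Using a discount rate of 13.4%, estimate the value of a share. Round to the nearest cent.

$5.50

Deferred-dividend DDM. At t=4 the remaining stream is a growing perpetuity with first payment D_5 = 0.91.
V_4 = D_5/(r−g) = 0.91/(0.134−0.034) = 9.1000
P₀ = V_4/(1+r)^4 = 9.1000/(1+0.134)^4 = 5.5029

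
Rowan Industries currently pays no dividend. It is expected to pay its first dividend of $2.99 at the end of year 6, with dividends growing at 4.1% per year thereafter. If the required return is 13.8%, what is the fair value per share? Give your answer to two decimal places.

Deferred-dividend DDM. At t=5 the remaining stream is a growing perpetuity with first payment D_6 = 2.99.
V_5 = D_6/(r−g) = 2.99/(0.138−0.041) = 30.8247
P₀ = V_5/(1+r)^5 = 30.8247/(1+0.138)^5 = 16.1506

$16.15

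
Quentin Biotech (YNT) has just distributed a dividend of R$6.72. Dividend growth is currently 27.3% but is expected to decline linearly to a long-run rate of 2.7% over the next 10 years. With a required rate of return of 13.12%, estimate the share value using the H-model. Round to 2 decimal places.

H-model: P₀ = D₀[(1+g_L) + H(g_S−g_L)]/(r−g_L), with H = 10/2 = 5.
P₀ = 6.72 × [(1+0.027) + 5×(0.273−0.027)] / (0.1312−0.027)
   = 6.72 × 2.2570 / 0.1042 = 145.5570

R$145.56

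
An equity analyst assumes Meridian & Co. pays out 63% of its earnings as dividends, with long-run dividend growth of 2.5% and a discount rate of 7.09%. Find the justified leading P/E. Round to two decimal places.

Justified leading P/E = b/(r−g) = 0.63/(0.0709−0.025) = 13.7255

13.73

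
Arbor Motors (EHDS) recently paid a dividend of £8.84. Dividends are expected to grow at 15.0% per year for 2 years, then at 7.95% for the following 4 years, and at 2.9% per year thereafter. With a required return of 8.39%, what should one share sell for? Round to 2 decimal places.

£242.24

Three-stage DDM. Project D₁…D_6; terminal Gordon value at t=6 with g = 0.029; discount at r = 0.0839.
D_1 = 10.1660
D_2 = 11.6909
D_3 = 12.6203
D_4 = 13.6236
D_5 = 14.7067
D_6 = 15.8759
TV_6 = 16.3363/(0.0839−0.029) = 297.5648
P₀ = Σ Dₜ/(1+r)ᵗ + TV_6/(1+r)^6 = 242.2364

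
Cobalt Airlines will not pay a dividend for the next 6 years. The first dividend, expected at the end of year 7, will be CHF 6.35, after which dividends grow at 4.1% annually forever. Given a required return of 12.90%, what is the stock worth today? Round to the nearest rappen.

Deferred-dividend DDM. At t=6 the remaining stream is a growing perpetuity with first payment D_7 = 6.35.
V_6 = D_7/(r−g) = 6.35/(0.129−0.041) = 72.1591
P₀ = V_6/(1+r)^6 = 72.1591/(1+0.129)^6 = 34.8440

CHF 34.84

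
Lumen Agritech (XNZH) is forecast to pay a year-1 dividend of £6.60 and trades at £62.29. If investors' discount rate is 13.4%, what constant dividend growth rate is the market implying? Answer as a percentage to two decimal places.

2.80%

From P₀ = D₁/(r − g), the implied growth is g = r − D₁/P₀.
g = 0.134 − 6.60/62.29 = 0.134 − 0.10596 = 0.02804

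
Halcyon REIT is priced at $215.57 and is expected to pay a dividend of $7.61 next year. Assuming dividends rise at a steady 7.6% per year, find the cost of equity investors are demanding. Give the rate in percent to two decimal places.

Rearranging the constant-growth DDM: r = D₁/P₀ + g.
r = 7.6100 / 215.57 + 0.076 = 0.03530 + 0.076 = 0.11130

11.13%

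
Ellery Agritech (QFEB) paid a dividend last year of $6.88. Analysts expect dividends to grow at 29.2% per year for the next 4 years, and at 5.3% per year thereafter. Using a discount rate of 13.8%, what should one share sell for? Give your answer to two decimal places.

Two-stage DDM. Project D₁…D_4 at 0.292, terminal growth 0.053, discount at r = 0.138.
D_1 = 8.8890
D_2 = 11.4845
D_3 = 14.8380
D_4 = 19.1707
Terminal value at t=4: TV = D_5/(r−g) = 20.1868/(0.138−0.053) = 237.4914
P₀ = 8.8890/(1+0.138)^1 + 11.4845/(1+0.138)^2 + 14.8380/(1+0.138)^3 + 19.1707/(1+0.138)^4 + 237.4914/(1+0.138)^4 = 179.7830

$179.78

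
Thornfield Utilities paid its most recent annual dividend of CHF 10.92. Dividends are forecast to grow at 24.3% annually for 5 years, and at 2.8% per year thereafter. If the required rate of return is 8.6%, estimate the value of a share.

Two-stage DDM. Project D₁…D_5 at 0.243, terminal growth 0.028, discount at r = 0.086.
D_1 = 13.5736
D_2 = 16.8719
D_3 = 20.9718
D_4 = 26.0680
D_5 = 32.4025
Terminal value at t=5: TV = D_6/(r−g) = 33.3098/(0.086−0.028) = 574.3061
P₀ = 13.5736/(1+0.086)^1 + 16.8719/(1+0.086)^2 + 20.9718/(1+0.086)^3 + 26.0680/(1+0.086)^4 + 32.4025/(1+0.086)^5 + 574.3061/(1+0.086)^5 = 463.5532

CHF 463.55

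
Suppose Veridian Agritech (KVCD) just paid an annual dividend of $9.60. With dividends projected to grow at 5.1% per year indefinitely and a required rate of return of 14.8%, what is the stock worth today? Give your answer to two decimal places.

$104.02

Gordon growth model: P₀ = D₁/(r − g). D₁ = 9.60 × (1 + 0.051) = 10.0896.
P₀ = 10.0896 / (0.148 − 0.051) = 10.0896 / 0.097 = 104.0165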